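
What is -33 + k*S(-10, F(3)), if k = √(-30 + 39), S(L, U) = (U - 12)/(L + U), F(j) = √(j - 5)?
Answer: -500/17 + I*√2/17 ≈ -29.412 + 0.083189*I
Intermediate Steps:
F(j) = √(-5 + j)
S(L, U) = (-12 + U)/(L + U)
k = 3 (k = √9 = 3)
-33 + k*S(-10, F(3)) = -33 + 3*((-12 + √(-5 + 3))/(-10 + √(-5 + 3))) = -33 + 3*((-12 + √(-2))/(-10 + √(-2))) = -33 + 3*((-12 + I*√2)/(-10 + I*√2)) = -33 + 3*(-12 + I*√2)/(-10 + I*√2)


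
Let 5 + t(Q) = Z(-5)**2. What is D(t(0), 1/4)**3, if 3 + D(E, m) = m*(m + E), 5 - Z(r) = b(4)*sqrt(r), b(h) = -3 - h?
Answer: 264393877/4096 + 80444945*I*sqrt(5)/512 ≈ 64549.0 + 3.5133e+5*I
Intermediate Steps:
Z(r) = 5 + 7*sqrt(r) (Z(r) = 5 - (-3 - 1*4)*sqrt(r) = 5 - (-3 - 4)*sqrt(r) = 5 - (-7)*sqrt(r) = 5 + 7*sqrt(r))
t(Q) = -5 + (5 + 7*I*sqrt(5))**2 (t(Q) = -5 + (5 + 7*sqrt(-5))**2 = -5 + (5 + 7*(I*sqrt(5)))**2 = -5 + (5 + 7*I*sqrt(5))**2)
D(E, m) = -3 + m*(E + m) (D(E, m) = -3 + m*(m + E) = -3 + m*(E + m))
D(t(0), 1/4)**3 = (-3 + (1/4)**2 + (-225 + 70*I*sqrt(5))/4)**3 = (-3 + (1/4)**2 + (-225 + 70*I*sqrt(5))*(1/4))**3 = (-3 + 1/16 + (-225/4 + 35*I*sqrt(5)/2))**3 = (-947/16 + 35*I*sqrt(5)/2)**3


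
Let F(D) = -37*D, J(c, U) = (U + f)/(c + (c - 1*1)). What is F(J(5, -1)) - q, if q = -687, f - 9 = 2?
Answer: 5813/9 ≈ 645.89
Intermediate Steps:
f = 11 (f = 9 + 2 = 11)
J(c, U) = (11 + U)/(-1 + 2*c) (J(c, U) = (U + 11)/(c + (c - 1*1)) = (11 + U)/(c + (c - 1)) = (11 + U)/(c + (-1 + c)) = (11 + U)/(-1 + 2*c))
F(J(5, -1)) - q = -37*(11 - 1)/(-1 + 2*5) - 1*(-687) = -37*10/(-1 + 10) + 687 = -37*10/9 + 687 = -370/9 + 687 = 5813/9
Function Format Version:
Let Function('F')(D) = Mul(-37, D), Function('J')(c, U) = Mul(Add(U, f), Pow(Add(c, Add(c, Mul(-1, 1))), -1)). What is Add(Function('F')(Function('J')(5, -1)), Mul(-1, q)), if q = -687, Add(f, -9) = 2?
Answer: Rational(5813, 9) ≈ 645.89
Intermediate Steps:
f = 11 (f = Add(9, 2) = 11)
Function('J')(c, U) = Mul(Pow(Add(-1, Mul(2, c)), -1), Add(11, U)) (Function('J')(c, U) = Mul(Add(U, 11), Pow(Add(c, Add(c, Mul(-1, 1))), -1)) = Mul(Add(11, U), Pow(Add(c, Add(c, -1)), -1)) = Mul(Add(11, U), Pow(Add(c, Add(-1, c)), -1)) = Mul(Add(11, U), Pow(Add(-1, Mul(2, c)), -1)) = Mul(Pow(Add(-1, Mul(2, c)), -1), Add(11, U)))
Add(Function('F')(Function('J')(5, -1)), Mul(-1, q)) = Add(Mul(-37, Mul(Pow(Add(-1, Mul(2, 5)), -1), Add(11, -1))), Mul(-1, -687)) = Add(Mul(-37, Mul(Pow(Add(-1, 10), -1), 10)), 687) = Add(Mul(-37, Mul(Pow(9, -1), 10)), 687) = Add(Mul(-37, Mul(Rational(1, 9), 10)), 687) = Add(Mul(-37, Rational(10, 9)), 687) = Add(Rational(-370, 9), 687) = Rational(5813, 9)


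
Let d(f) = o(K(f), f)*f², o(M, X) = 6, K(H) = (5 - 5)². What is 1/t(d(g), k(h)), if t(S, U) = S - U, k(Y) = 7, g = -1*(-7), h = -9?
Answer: 1/287 ≈ 0.0034843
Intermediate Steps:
K(H) = 0 (K(H) = 0² = 0)
g = 7
d(f) = 6*f²
1/t(d(g), k(h)) = 1/(6*7² - 1*7) = 1/(6*49 - 7) = 1/(294 - 7) = 1/287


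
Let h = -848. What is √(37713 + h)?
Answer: √36865 ≈ 192.00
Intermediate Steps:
√(37713 + h) = √(37713 - 848) = √36865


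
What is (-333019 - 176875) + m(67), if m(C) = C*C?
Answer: -505405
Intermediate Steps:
m(C) = C²
(-333019 - 176875) + m(67) = (-333019 - 176875) + 67² = -509894 + 4489 = -505405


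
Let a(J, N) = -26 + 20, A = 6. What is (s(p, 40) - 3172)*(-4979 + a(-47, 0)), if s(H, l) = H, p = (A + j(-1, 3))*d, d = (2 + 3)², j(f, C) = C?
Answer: 14690795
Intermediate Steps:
a(J, N) = -6
d = 25 (d = 5² = 25)
p = 225 (p = (6 + 3)*25 = 9*25 = 225)
(s(p, 40) - 3172)*(-4979 + a(-47, 0)) = (225 - 3172)*(-4979 - 6) = -2947*(-4985) = 14690795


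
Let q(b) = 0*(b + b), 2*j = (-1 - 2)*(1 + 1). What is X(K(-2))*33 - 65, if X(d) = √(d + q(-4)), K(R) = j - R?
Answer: -65 + 33*I ≈ -65.0 + 33.0*I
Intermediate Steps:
j = -3 (j = ((-1 - 2)*(1 + 1))/2 = (-3*2)/2 = (½)*(-6) = -3)
q(b) = 0 (q(b) = 0*(2*b) = 0)
K(R) = -3 - R
X(d) = √d (X(d) = √(d + 0) = √d)
X(K(-2))*33 - 65 = √(-3 - 1*(-2))*33 - 65 = √(-3 + 2)*33 - 65 = √(-1)*33 - 65 = I*33 - 65 = 33*I - 65 = -65 + 33*I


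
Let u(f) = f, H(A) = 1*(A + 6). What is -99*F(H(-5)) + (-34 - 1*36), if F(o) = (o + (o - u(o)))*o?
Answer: -169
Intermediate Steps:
H(A) = 6 + A (H(A) = 1*(6 + A) = 6 + A)
F(o) = o² (F(o) = (o + (o - o))*o = (o + 0)*o = o*o = o²)
-99*F(H(-5)) + (-34 - 1*36) = -99*(6 - 5)² + (-34 - 1*36) = -99*1² + (-34 - 36) = -99*1 - 70 = -99 - 70 = -169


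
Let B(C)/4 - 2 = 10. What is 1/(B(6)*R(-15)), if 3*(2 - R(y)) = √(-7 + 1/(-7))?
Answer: 21/2416 + 5*I*√14/4832 ≈ 0.0086921 + 0.0038717*I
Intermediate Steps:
B(C) = 48 (B(C) = 8 + 4*10 = 8 + 40 = 48)
R(y) = 2 - 5*I*√14/21 (R(y) = 2 - √(-7 + 1/(-7))/3 = 2 - √(-7 - ⅐)/3 = 2 - 5*I*√14/21)
1/(B(6)*R(-15)) = 1/(48*(2 - 5*I*√14/21)) = 1/(96 - 80*I*√14/7)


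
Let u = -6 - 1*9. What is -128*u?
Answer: 1920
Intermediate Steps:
u = -15 (u = -6 - 9 = -15)
-128*u = -128*(-15) = 1920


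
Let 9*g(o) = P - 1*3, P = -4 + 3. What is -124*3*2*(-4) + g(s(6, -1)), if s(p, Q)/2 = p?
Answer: 26780/9 ≈ 2975.6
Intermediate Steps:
P = -1
s(p, Q) = 2*p
g(o) = -4/9 (g(o) = (-1 - 1*3)/9 = (-1 - 3)/9 = (⅑)*(-4) = -4/9)
-124*3*2*(-4) + g(s(6, -1)) = -124*3*2*(-4) - 4/9 = -744*(-4) - 4/9 = -124*(-24) - 4/9 = 2976 - 4/9 = 26780/9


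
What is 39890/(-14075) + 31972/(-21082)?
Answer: -129096688/29672915 ≈ -4.3507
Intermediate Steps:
39890/(-14075) + 31972/(-21082) = 39890*(-1/14075) + 31972*(-1/21082) = -7978/2815 - 15986/10541 = -129096688/29672915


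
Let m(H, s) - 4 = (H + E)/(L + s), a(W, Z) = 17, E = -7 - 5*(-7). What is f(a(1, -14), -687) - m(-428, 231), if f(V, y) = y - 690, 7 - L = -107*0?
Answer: -164139/119 ≈ -1379.3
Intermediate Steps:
E = 28 (E = -7 + 35 = 28)
L = 7 (L = 7 - (-107)*0 = 7 - 1*0 = 7 + 0 = 7)
f(V, y) = -690 + y
m(H, s) = 4 + (28 + H)/(7 + s) (m(H, s) = 4 + (H + 28)/(7 + s) = 4 + (28 + H)/(7 + s))
f(a(1, -14), -687) - m(-428, 231) = (-690 - 687) - (56 - 428 + 4*231)/(7 + 231) = -1377 - (56 - 428 + 924)/238 = -1377 - 552/238 = -1377 - 1*276/119 = -1377 - 276/119 = -164139/119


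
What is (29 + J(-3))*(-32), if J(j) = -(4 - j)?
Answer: -704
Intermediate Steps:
J(j) = -4 + j
(29 + J(-3))*(-32) = (29 + (-4 - 3))*(-32) = (29 - 7)*(-32) = 22*(-32) = -704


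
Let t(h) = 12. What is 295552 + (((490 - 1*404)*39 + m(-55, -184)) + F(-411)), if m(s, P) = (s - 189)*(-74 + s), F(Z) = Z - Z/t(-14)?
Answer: 1320021/4 ≈ 3.3001e+5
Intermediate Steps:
F(Z) = 11*Z/12 (F(Z) = Z - Z/12 = 11*Z/12)
m(s, P) = (-189 + s)*(-74 + s)
295552 + (((490 - 1*404)*39 + m(-55, -184)) + F(-411)) = 295552 + (((490 - 1*404)*39 + (13986 + (-55)² - 263*(-55))) + (11/12)*(-411)) = 295552 + (((490 - 404)*39 + (13986 + 3025 + 14465)) - 1507/4) = 295552 + ((86*39 + 31476) - 1507/4) = 295552 + ((3354 + 31476) - 1507/4) = 295552 + (34830 - 1507/4) = 295552 + 137813/4 = 1320021/4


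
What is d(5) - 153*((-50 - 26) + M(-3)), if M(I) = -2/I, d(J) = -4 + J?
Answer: 11527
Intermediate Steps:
d(5) - 153*((-50 - 26) + M(-3)) = (-4 + 5) - 153*((-50 - 26) - 2/(-3)) = 1 - 153*(-76 - 2*(-⅓)) = 1 - 153*(-76 + ⅔) = 1 - 153*(-226/3) = 1 + 11526 = 11527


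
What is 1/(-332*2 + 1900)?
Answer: 1/1236 ≈ 0.00080906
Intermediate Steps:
1/(-332*2 + 1900) = 1/(-664 + 1900) = 1/1236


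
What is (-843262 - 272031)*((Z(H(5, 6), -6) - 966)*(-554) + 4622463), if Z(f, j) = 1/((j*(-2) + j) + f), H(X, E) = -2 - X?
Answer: -5752883162033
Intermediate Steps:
Z(f, j) = 1/(f - j) (Z(f, j) = 1/((-2*j + j) + f) = 1/(-j + f) = 1/(f - j))
(-843262 - 272031)*((Z(H(5, 6), -6) - 966)*(-554) + 4622463) = (-843262 - 272031)*((1/((-2 - 1*5) - 1*(-6)) - 966)*(-554) + 4622463) = -1115293*((1/((-2 - 5) + 6) - 966)*(-554) + 4622463) = -1115293*((1/(-7 + 6) - 966)*(-554) + 4622463) = -1115293*((1/(-1) - 966)*(-554) + 4622463) = -1115293*((-1 - 966)*(-554) + 4622463) = -1115293*(-967*(-554) + 4622463) = -1115293*(535718 + 4622463) = -1115293*5158181 = -5752883162033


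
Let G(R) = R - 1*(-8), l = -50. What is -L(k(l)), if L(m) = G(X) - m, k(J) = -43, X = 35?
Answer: -86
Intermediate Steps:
G(R) = 8 + R (G(R) = R + 8 = 8 + R)
L(m) = 43 - m (L(m) = (8 + 35) - m = 43 - m)
-L(k(l)) = -(43 - 1*(-43)) = -(43 + 43) = -1*86 = -86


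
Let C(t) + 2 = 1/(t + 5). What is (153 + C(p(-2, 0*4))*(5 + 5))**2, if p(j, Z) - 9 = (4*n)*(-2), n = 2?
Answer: 16384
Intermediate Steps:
p(j, Z) = -7 (p(j, Z) = 9 + (4*2)*(-2) = 9 + 8*(-2) = 9 - 16 = -7)
C(t) = -2 + 1/(5 + t) (C(t) = -2 + 1/(t + 5) = -2 + 1/(5 + t))
(153 + C(p(-2, 0*4))*(5 + 5))**2 = (153 + ((-9 - 2*(-7))/(5 - 7))*(5 + 5))**2 = (153 + ((-9 + 14)/(-2))*10)**2 = (153 - 1/2*5*10)**2 = (153 - 5/2*10)**2 = (153 - 25)**2 = 128**2 = 16384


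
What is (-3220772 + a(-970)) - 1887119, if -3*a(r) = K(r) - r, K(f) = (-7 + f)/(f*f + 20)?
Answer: -14419263090583/2822760 ≈ -5.1082e+6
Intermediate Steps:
K(f) = (-7 + f)/(20 + f²) (K(f) = (-7 + f)/(f² + 20) = (-7 + f)/(20 + f²))
a(r) = r/3 - (-7 + r)/(3*(20 + r²)) (a(r) = -((-7 + r)/(20 + r²) - r)/3 = -(-r + (-7 + r)/(20 + r²))/3 = r/3 - (-7 + r)/(3*(20 + r²)))
(-3220772 + a(-970)) - 1887119 = (-3220772 + (7 + (-970)³ + 19*(-970))/(3*(20 + (-970)²))) - 1887119 = (-3220772 + (7 - 912673000 - 18430)/(3*(20 + 940900))) - 1887119 = (-3220772 + (⅓)*(-912691423)/940920) - 1887119 = (-3220772 + (⅓)*(1/940920)*(-912691423)) - 1887119 = (-3220772 - 912691423/2822760) - 1887119 = -9092379062143/2822760 - 1887119 = -14419263090583/2822760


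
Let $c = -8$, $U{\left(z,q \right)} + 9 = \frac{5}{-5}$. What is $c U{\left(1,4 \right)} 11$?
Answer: $880$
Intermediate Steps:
$U{\left(z,q \right)} = -10$ ($U{\left(z,q \right)} = -9 + \frac{5}{-5} = -9 + 5 \left(- \frac{1}{5}\right) = -9 - 1 = -10$)
$c U{\left(1,4 \right)} 11 = \left(-8\right) \left(-10\right) 11 = 80 \cdot 11 = 880$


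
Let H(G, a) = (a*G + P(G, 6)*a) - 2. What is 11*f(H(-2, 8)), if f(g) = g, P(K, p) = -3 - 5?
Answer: -902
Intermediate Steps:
P(K, p) = -8
H(G, a) = -2 - 8*a + G*a (H(G, a) = (a*G - 8*a) - 2 = (G*a - 8*a) - 2 = (-8*a + G*a) - 2 = -2 - 8*a + G*a)
11*f(H(-2, 8)) = 11*(-2 - 8*8 - 2*8) = 11*(-2 - 64 - 16) = 11*(-82) = -902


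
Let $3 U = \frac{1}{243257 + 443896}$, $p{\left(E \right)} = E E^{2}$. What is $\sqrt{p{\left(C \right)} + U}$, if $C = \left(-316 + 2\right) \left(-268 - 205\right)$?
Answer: $\frac{7 \sqrt{31570625039397138494821267}}{687153} \approx 5.7238 \cdot 10^{7}$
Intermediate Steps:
$C = 148522$ ($C = \left(-314\right) \left(-473\right) = 148522$)
$p{\left(E \right)} = E^{3}$
$U = \frac{1}{2061459}$ ($U = \frac{1}{3 \left(243257 + 443896\right)} = \frac{1}{3 \cdot 687153} = \frac{1}{3} \cdot \frac{1}{687153} = \frac{1}{2061459} \approx 4.8509 \cdot 10^{-7}$)
$\sqrt{p{\left(C \right)} + U} = \sqrt{148522^{3} + \frac{1}{2061459}} = \sqrt{3276214789132648 + \frac{1}{2061459}} = \sqrt{\frac{6753782462990599413433}{2061459}} = \frac{7 \sqrt{31570625039397138494821267}}{687153}$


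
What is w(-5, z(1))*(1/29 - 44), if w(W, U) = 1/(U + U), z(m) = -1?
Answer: 1275/58 ≈ 21.983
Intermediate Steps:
w(W, U) = 1/(2*U)
w(-5, z(1))*(1/29 - 44) = ((1/2)/(-1))*(1/29 - 44) = ((1/2)*(-1))*(1/29 - 44) = -1/2*(-1275/29) = 1275/58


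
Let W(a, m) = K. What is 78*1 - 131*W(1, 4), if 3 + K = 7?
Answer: -446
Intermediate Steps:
K = 4 (K = -3 + 7 = 4)
W(a, m) = 4
78*1 - 131*W(1, 4) = 78*1 - 131*4 = 78 - 524 = -446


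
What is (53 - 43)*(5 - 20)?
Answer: -150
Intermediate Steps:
(53 - 43)*(5 - 20) = 10*(-15) = -150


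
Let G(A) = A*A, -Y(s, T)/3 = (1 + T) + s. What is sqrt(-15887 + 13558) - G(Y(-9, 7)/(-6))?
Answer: -1/4 + I*sqrt(2329) ≈ -0.25 + 48.26*I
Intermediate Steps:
Y(s, T) = -3 - 3*T - 3*s (Y(s, T) = -3*((1 + T) + s) = -3*(1 + T + s) = -3 - 3*T - 3*s)
G(A) = A**2
sqrt(-15887 + 13558) - G(Y(-9, 7)/(-6)) = sqrt(-15887 + 13558) - ((-3 - 3*7 - 3*(-9))/(-6))**2 = sqrt(-2329) - ((-3 - 21 + 27)*(-1/6))**2 = I*sqrt(2329) - (3*(-1/6))**2 = I*sqrt(2329) - (-1/2)**2 = I*sqrt(2329) - 1*1/4 = I*sqrt(2329) - 1/4 = -1/4 + I*sqrt(2329)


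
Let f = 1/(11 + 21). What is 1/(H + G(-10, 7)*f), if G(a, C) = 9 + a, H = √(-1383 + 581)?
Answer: -32/821249 - 1024*I*√802/821249 ≈ -3.8965e-5 - 0.035311*I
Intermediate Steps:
H = I*√802 (H = √(-802) = I*√802 ≈ 28.32*I)
f = 1/32 ≈ 0.031250
1/(H + G(-10, 7)*f) = 1/(I*√802 + (9 - 10)*(1/32)) = 1/(I*√802 - 1*1/32) = 1/(I*√802 - 1/32) = 1/(-1/32 + I*√802)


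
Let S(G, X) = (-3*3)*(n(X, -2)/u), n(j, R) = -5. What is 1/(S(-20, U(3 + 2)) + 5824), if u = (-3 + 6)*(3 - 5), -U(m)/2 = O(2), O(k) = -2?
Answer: 2/11633 ≈ 0.00017192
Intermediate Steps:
U(m) = 4 (U(m) = -2*(-2) = 4)
u = -6 (u = 3*(-2) = -6)
S(G, X) = -15/2 (S(G, X) = (-3*3)*(-5/(-6)) = -(-45)*(-1)/6 = -9*5/6 = -15/2)
1/(S(-20, U(3 + 2)) + 5824) = 1/(-15/2 + 5824) = 1/(11633/2) = 2/11633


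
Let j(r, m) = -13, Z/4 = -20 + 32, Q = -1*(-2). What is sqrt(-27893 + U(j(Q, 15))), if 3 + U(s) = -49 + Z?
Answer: I*sqrt(27897) ≈ 167.02*I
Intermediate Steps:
Q = 2
Z = 48 (Z = 4*(-20 + 32) = 4*12 = 48)
U(s) = -4 (U(s) = -3 + (-49 + 48) = -3 - 1 = -4)
sqrt(-27893 + U(j(Q, 15))) = sqrt(-27893 - 4) = sqrt(-27897) = I*sqrt(27897)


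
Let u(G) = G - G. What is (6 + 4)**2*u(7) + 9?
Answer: 9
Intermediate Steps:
u(G) = 0
(6 + 4)**2*u(7) + 9 = (6 + 4)**2*0 + 9 = 10**2*0 + 9 = 100*0 + 9 = 0 + 9 = 9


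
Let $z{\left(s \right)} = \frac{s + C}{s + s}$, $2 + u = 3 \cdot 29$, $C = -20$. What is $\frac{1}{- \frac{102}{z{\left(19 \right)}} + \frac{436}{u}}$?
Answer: $\frac{85}{329896} \approx 0.00025766$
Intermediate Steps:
$u = 85$ ($u = -2 + 3 \cdot 29 = -2 + 87 = 85$)
$z{\left(s \right)} = \frac{-20 + s}{2 s}$ ($z{\left(s \right)} = \frac{s - 20}{s + s} = \frac{-20 + s}{2 s}$)
$\frac{1}{- \frac{102}{z{\left(19 \right)}} + \frac{436}{u}} = \frac{1}{- \frac{102}{\frac{1}{2} \cdot \frac{1}{19} \left(-20 + 19\right)} + \frac{436}{85}} = \frac{1}{- \frac{102}{\frac{1}{2} \cdot \frac{1}{19} \left(-1\right)} + 436 \cdot \frac{1}{85}} = \frac{1}{- \frac{102}{- \frac{1}{38}} + \frac{436}{85}} = \frac{1}{\left(-102\right) \left(-38\right) + \frac{436}{85}} = \frac{1}{3876 + \frac{436}{85}} = \frac{1}{\frac{329896}{85}} = \frac{85}{329896}$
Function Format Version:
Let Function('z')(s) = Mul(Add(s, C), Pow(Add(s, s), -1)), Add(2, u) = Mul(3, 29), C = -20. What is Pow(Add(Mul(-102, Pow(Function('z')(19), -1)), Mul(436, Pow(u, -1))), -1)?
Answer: Rational(85, 329896) ≈ 0.00025766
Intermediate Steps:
u = 85 (u = Add(-2, Mul(3, 29)) = Add(-2, 87) = 85)
Function('z')(s) = Mul(Rational(1, 2), Pow(s, -1), Add(-20, s)) (Function('z')(s) = Mul(Add(s, -20), Pow(Add(s, s), -1)) = Mul(Add(-20, s), Pow(Mul(2, s), -1)) = Mul(Add(-20, s), Mul(Rational(1, 2), Pow(s, -1))) = Mul(Rational(1, 2), Pow(s, -1), Add(-20, s)))
Pow(Add(Mul(-102, Pow(Function('z')(19), -1)), Mul(436, Pow(u, -1))), -1) = Pow(Add(Mul(-102, Pow(Mul(Rational(1, 2), Pow(19, -1), Add(-20, 19)), -1)), Mul(436, Pow(85, -1))), -1) = Pow(Add(Mul(-102, Pow(Mul(Rational(1, 2), Rational(1, 19), -1), -1)), Mul(436, Rational(1, 85))), -1) = Pow(Add(Mul(-102, Pow(Rational(-1, 38), -1)), Rational(436, 85)), -1) = Pow(Add(Mul(-102, -38), Rational(436, 85)), -1) = Pow(Add(3876, Rational(436, 85)), -1) = Pow(Rational(329896, 85), -1) = Rational(85, 329896)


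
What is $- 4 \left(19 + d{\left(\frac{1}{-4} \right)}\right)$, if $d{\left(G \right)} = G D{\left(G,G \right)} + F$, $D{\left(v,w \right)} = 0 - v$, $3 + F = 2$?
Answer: $- \frac{287}{4} \approx -71.75$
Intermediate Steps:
$F = -1$ ($F = -3 + 2 = -1$)
$D{\left(v,w \right)} = - v$
$d{\left(G \right)} = -1 - G^{2}$ ($d{\left(G \right)} = G \left(- G\right) - 1 = - G^{2} - 1 = -1 - G^{2}$)
$- 4 \left(19 + d{\left(\frac{1}{-4} \right)}\right) = - 4 \left(19 - \left(1 + \left(\frac{1}{-4}\right)^{2}\right)\right) = - 4 \left(19 - \frac{17}{16}\right) = \left(-4\right) \frac{287}{16} = - \frac{287}{4}$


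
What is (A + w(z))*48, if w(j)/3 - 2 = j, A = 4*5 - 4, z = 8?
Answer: 2208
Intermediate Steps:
A = 16 (A = 20 - 4 = 16)
w(j) = 6 + 3*j
(A + w(z))*48 = (16 + (6 + 3*8))*48 = (16 + (6 + 24))*48 = (16 + 30)*48 = 46*48 = 2208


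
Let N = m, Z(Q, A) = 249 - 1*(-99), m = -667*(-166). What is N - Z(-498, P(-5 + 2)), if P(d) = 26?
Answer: 110374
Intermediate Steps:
m = 110722
Z(Q, A) = 348 (Z(Q, A) = 249 + 99 = 348)
N = 110722
N - Z(-498, P(-5 + 2)) = 110722 - 1*348 = 110722 - 348 = 110374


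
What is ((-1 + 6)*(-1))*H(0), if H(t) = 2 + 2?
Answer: -20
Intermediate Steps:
H(t) = 4
((-1 + 6)*(-1))*H(0) = ((-1 + 6)*(-1))*4 = (5*(-1))*4 = -5*4 = -20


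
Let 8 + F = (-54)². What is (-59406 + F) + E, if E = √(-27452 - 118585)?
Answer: -56498 + I*√146037 ≈ -56498.0 + 382.15*I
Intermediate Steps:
E = I*√146037 (E = √(-146037) = I*√146037 ≈ 382.15*I)
F = 2908 (F = -8 + (-54)² = -8 + 2916 = 2908)
(-59406 + F) + E = (-59406 + 2908) + I*√146037 = -56498 + I*√146037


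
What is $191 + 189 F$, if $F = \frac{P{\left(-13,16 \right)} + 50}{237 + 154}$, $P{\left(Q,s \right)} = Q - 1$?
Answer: $\frac{81485}{391} \approx 208.4$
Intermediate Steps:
$P{\left(Q,s \right)} = -1 + Q$
$F = \frac{36}{391}$ ($F = \frac{\left(-1 - 13\right) + 50}{237 + 154} = \frac{-14 + 50}{391} = 36 \cdot \frac{1}{391} = \frac{36}{391} \approx 0.092072$)
$191 + 189 F = 191 + 189 \cdot \frac{36}{391} = 191 + \frac{6804}{391} = \frac{81485}{391}$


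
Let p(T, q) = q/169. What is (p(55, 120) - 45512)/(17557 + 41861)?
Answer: -3845704/5020821 ≈ -0.76595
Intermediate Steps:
p(T, q) = q/169 (p(T, q) = q*(1/169) = q/169)
(p(55, 120) - 45512)/(17557 + 41861) = ((1/169)*120 - 45512)/(17557 + 41861) = (120/169 - 45512)/59418 = -7691408/169*1/59418 = -3845704/5020821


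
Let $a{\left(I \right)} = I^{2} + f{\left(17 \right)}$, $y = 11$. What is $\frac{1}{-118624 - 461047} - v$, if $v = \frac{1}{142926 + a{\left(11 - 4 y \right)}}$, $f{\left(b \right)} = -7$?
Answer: $- \frac{723679}{83477261368} \approx -8.6692 \cdot 10^{-6}$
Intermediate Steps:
$a{\left(I \right)} = -7 + I^{2}$ ($a{\left(I \right)} = I^{2} - 7 = -7 + I^{2}$)
$v = \frac{1}{144008}$ ($v = \frac{1}{142926 - \left(7 - \left(11 - 44\right)^{2}\right)} = \frac{1}{142926 - \left(7 - \left(-33\right)^{2}\right)} = \frac{1}{142926 + \left(-7 + 1089\right)} = \frac{1}{142926 + 1082} = \frac{1}{144008} \approx 6.9441 \cdot 10^{-6}$)
$\frac{1}{-118624 - 461047} - v = \frac{1}{-118624 - 461047} - \frac{1}{144008} = \frac{1}{-579671} - \frac{1}{144008} = - \frac{1}{579671} - \frac{1}{144008} = - \frac{723679}{83477261368}$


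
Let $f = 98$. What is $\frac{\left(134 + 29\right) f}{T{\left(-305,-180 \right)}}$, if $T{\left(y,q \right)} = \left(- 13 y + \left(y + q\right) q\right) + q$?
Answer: $\frac{15974}{91085} \approx 0.17537$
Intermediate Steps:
$T{\left(y,q \right)} = q - 13 y + q \left(q + y\right)$ ($T{\left(y,q \right)} = \left(- 13 y + \left(q + y\right) q\right) + q = \left(- 13 y + q \left(q + y\right)\right) + q = q - 13 y + q \left(q + y\right)$)
$\frac{\left(134 + 29\right) f}{T{\left(-305,-180 \right)}} = \frac{\left(134 + 29\right) 98}{-180 + \left(-180\right)^{2} - -3965 - -54900} = \frac{163 \cdot 98}{-180 + 32400 + 3965 + 54900} = \frac{15974}{91085}$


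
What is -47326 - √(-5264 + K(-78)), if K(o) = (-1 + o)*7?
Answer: -47326 - I*√5817 ≈ -47326.0 - 76.269*I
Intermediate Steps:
K(o) = -7 + 7*o
-47326 - √(-5264 + K(-78)) = -47326 - √(-5264 + (-7 + 7*(-78))) = -47326 - √(-5264 + (-7 - 546)) = -47326 - √(-5264 - 553) = -47326 - √(-5817) = -47326 - I*√5817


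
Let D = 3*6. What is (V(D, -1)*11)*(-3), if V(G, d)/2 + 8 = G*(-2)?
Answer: 2904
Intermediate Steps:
D = 18
V(G, d) = -16 - 4*G (V(G, d) = -16 + 2*(G*(-2)) = -16 + 2*(-2*G) = -16 - 4*G)
(V(D, -1)*11)*(-3) = ((-16 - 4*18)*11)*(-3) = ((-16 - 72)*11)*(-3) = -88*11*(-3) = -968*(-3) = 2904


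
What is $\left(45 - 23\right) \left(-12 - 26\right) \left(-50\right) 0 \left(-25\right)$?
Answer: $0$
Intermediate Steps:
$\left(45 - 23\right) \left(-12 - 26\right) \left(-50\right) 0 \left(-25\right) = 22 \left(-38\right) \left(-50\right) 0 = \left(-836\right) \left(-50\right) 0 = 41800 \cdot 0 = 0$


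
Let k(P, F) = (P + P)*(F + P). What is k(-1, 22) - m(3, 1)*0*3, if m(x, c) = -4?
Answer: -42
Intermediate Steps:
k(P, F) = 2*P*(F + P) (k(P, F) = (2*P)*(F + P) = 2*P*(F + P))
k(-1, 22) - m(3, 1)*0*3 = 2*(-1)*(22 - 1) - (-4*0)*3 = 2*(-1)*21 - 0*3 = -42 - 1*0 = -42 + 0 = -42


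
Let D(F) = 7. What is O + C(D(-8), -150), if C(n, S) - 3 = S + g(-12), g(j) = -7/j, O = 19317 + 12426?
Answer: 379159/12 ≈ 31597.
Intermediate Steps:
O = 31743
C(n, S) = 43/12 + S (C(n, S) = 3 + (S - 7/(-12)) = 3 + (S - 7*(-1/12)) = 3 + (S + 7/12) = 3 + (7/12 + S) = 43/12 + S)
O + C(D(-8), -150) = 31743 + (43/12 - 150) = 31743 - 1757/12 = 379159/12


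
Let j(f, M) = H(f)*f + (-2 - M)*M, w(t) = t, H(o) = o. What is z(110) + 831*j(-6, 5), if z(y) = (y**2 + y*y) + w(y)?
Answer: 25141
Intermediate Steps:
j(f, M) = f**2 + M*(-2 - M) (j(f, M) = f*f + (-2 - M)*M = f**2 + M*(-2 - M))
z(y) = y + 2*y**2 (z(y) = (y**2 + y*y) + y = (y**2 + y**2) + y = 2*y**2 + y = y + 2*y**2)
z(110) + 831*j(-6, 5) = 110*(1 + 2*110) + 831*((-6)**2 - 1*5**2 - 2*5) = 110*(1 + 220) + 831*(36 - 1*25 - 10) = 110*221 + 831*(36 - 25 - 10) = 24310 + 831*1 = 24310 + 831 = 25141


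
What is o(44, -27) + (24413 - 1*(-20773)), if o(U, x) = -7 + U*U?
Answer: 47115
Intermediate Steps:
o(U, x) = -7 + U**2
o(44, -27) + (24413 - 1*(-20773)) = (-7 + 44**2) + (24413 - 1*(-20773)) = (-7 + 1936) + (24413 + 20773) = 1929 + 45186 = 47115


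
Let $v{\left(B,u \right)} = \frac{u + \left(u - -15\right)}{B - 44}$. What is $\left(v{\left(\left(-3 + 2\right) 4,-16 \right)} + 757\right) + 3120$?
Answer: $\frac{186113}{48} \approx 3877.4$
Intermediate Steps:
$v{\left(B,u \right)} = \frac{15 + 2 u}{-44 + B}$ ($v{\left(B,u \right)} = \frac{u + \left(u + 15\right)}{-44 + B} = \frac{u + \left(15 + u\right)}{-44 + B} = \frac{15 + 2 u}{-44 + B}$)
$\left(v{\left(\left(-3 + 2\right) 4,-16 \right)} + 757\right) + 3120 = \left(\frac{15 + 2 \left(-16\right)}{-44 + \left(-3 + 2\right) 4} + 757\right) + 3120 = \left(\frac{15 - 32}{-44 - 4} + 757\right) + 3120 = \left(\frac{1}{-44 - 4} \left(-17\right) + 757\right) + 3120 = \left(\frac{1}{-48} \left(-17\right) + 757\right) + 3120 = \left(\left(- \frac{1}{48}\right) \left(-17\right) + 757\right) + 3120 = \left(\frac{17}{48} + 757\right) + 3120 = \frac{36353}{48} + 3120 = \frac{186113}{48}$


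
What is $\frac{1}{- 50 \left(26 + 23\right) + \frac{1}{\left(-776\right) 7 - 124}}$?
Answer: $- \frac{5556}{13612201} \approx -0.00040816$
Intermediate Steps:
$\frac{1}{- 50 \left(26 + 23\right) + \frac{1}{\left(-776\right) 7 - 124}} = \frac{1}{\left(-50\right) 49 + \frac{1}{-5432 - 124}} = \frac{1}{-2450 + \frac{1}{-5556}} = \frac{1}{-2450 - \frac{1}{5556}} = \frac{1}{- \frac{13612201}{5556}} = - \frac{5556}{13612201}$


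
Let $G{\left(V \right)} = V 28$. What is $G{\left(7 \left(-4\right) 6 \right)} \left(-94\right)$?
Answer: $442176$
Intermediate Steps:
$G{\left(V \right)} = 28 V$
$G{\left(7 \left(-4\right) 6 \right)} \left(-94\right) = 28 \cdot 7 \left(-4\right) 6 \left(-94\right) = 28 \left(\left(-28\right) 6\right) \left(-94\right) = 28 \left(-168\right) \left(-94\right) = \left(-4704\right) \left(-94\right) = 442176$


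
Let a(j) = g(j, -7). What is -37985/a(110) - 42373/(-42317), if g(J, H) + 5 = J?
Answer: -320592416/888657 ≈ -360.76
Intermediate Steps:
g(J, H) = -5 + J
a(j) = -5 + j
-37985/a(110) - 42373/(-42317) = -37985/(-5 + 110) - 42373/(-42317) = -37985/105 - 42373*(-1/42317) = -37985*1/105 + 42373/42317 = -7597/21 + 42373/42317 = -320592416/888657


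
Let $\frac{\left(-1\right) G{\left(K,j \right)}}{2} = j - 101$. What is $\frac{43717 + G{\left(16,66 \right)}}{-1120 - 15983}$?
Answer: $- \frac{43787}{17103} \approx -2.5602$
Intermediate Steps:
$G{\left(K,j \right)} = 202 - 2 j$ ($G{\left(K,j \right)} = - 2 \left(j - 101\right) = - 2 \left(-101 + j\right) = 202 - 2 j$)
$\frac{43717 + G{\left(16,66 \right)}}{-1120 - 15983} = \frac{43717 + \left(202 - 132\right)}{-1120 - 15983} = \frac{43717 + \left(202 - 132\right)}{-17103} = \left(43717 + 70\right) \left(- \frac{1}{17103}\right) = 43787 \left(- \frac{1}{17103}\right) = - \frac{43787}{17103}$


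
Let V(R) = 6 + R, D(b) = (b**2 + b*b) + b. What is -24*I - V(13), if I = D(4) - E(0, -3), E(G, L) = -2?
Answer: -931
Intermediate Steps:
D(b) = b + 2*b**2 (D(b) = (b**2 + b**2) + b = 2*b**2 + b = b + 2*b**2)
I = 38 (I = 4*(1 + 2*4) - 1*(-2) = 4*(1 + 8) + 2 = 4*9 + 2 = 36 + 2 = 38)
-24*I - V(13) = -24*38 - (6 + 13) = -912 - 1*19 = -912 - 19 = -931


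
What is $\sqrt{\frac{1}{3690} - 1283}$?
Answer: $\frac{i \sqrt{1941050290}}{1230} \approx 35.819 i$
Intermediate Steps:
$\sqrt{\frac{1}{3690} - 1283} = \sqrt{- \frac{4734269}{3690}} = \frac{i \sqrt{1941050290}}{1230}$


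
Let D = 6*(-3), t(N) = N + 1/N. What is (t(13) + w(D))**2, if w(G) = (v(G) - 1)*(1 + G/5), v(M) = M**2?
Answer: 2887665169/4225 ≈ 6.8347e+5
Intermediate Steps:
D = -18
w(G) = (1 + G/5)*(-1 + G**2) (w(G) = (G**2 - 1)*(1 + G/5) = (-1 + G**2)*(1 + G*(1/5)) = (-1 + G**2)*(1 + G/5) = (1 + G/5)*(-1 + G**2))
(t(13) + w(D))**2 = ((13 + 1/13) + (-1 + (-18)**2 - 1/5*(-18) + (1/5)*(-18)**3))**2 = ((13 + 1/13) + (-1 + 324 + 18/5 + (1/5)*(-5832)))**2 = (170/13 + (-1 + 324 + 18/5 - 5832/5))**2 = (170/13 - 4199/5)**2 = (-53737/65)**2 = 2887665169/4225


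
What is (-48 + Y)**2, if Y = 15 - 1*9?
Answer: 1764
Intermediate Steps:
Y = 6 (Y = 15 - 9 = 6)
(-48 + Y)**2 = (-48 + 6)**2 = (-42)**2 = 1764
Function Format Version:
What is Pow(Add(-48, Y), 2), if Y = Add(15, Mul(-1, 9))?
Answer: 1764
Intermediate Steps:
Y = 6 (Y = Add(15, -9) = 6)
Pow(Add(-48, Y), 2) = Pow(Add(-48, 6), 2) = Pow(-42, 2) = 1764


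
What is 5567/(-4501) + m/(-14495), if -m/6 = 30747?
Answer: 749659817/65241995 ≈ 11.490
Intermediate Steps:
m = -184482 (m = -6*30747 = -184482)
5567/(-4501) + m/(-14495) = 5567/(-4501) - 184482/(-14495) = 5567*(-1/4501) - 184482*(-1/14495) = -5567/4501 + 184482/14495 = 749659817/65241995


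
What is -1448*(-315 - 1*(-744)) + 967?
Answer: -620225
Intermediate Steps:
-1448*(-315 - 1*(-744)) + 967 = -1448*(-315 + 744) + 967 = -1448*429 + 967 = -621192 + 967 = -620225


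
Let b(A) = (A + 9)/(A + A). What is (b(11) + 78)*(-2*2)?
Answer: -3472/11 ≈ -315.64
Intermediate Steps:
b(A) = (9 + A)/(2*A) (b(A) = (9 + A)/((2*A)) = (9 + A)*(1/(2*A)) = (9 + A)/(2*A))
(b(11) + 78)*(-2*2) = ((½)*(9 + 11)/11 + 78)*(-2*2) = ((½)*(1/11)*20 + 78)*(-4) = (10/11 + 78)*(-4) = (868/11)*(-4) = -3472/11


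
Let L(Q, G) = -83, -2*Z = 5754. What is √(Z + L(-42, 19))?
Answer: 4*I*√185 ≈ 54.406*I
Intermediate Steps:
Z = -2877 (Z = -½*5754 = -2877)
√(Z + L(-42, 19)) = √(-2877 - 83) = √(-2960) = 4*I*√185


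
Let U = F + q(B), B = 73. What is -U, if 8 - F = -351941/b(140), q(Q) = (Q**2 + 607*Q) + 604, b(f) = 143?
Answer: -7537977/143 ≈ -52713.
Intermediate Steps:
q(Q) = 604 + Q**2 + 607*Q
F = 353085/143 (F = 8 - (-351941)/143 = 8 - 1*(-351941/143) = 8 + 351941/143 = 353085/143 ≈ 2469.1)
U = 7537977/143 (U = 353085/143 + (604 + 73**2 + 607*73) = 353085/143 + (604 + 5329 + 44311) = 353085/143 + 50244 = 7537977/143 ≈ 52713.)
-U = -1*7537977/143 = -7537977/143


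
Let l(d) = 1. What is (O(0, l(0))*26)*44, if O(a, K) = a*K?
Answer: 0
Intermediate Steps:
O(a, K) = K*a
(O(0, l(0))*26)*44 = ((1*0)*26)*44 = (0*26)*44 = 0*44 = 0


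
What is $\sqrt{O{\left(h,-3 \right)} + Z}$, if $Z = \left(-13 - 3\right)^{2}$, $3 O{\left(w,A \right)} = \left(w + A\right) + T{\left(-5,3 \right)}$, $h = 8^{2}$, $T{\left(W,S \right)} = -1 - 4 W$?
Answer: $\frac{4 \sqrt{159}}{3} \approx 16.813$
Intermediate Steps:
$h = 64$
$O{\left(w,A \right)} = \frac{19}{3} + \frac{A}{3} + \frac{w}{3}$ ($O{\left(w,A \right)} = \frac{\left(w + A\right) - -19}{3} = \frac{\left(A + w\right) + \left(-1 + 20\right)}{3} = \frac{\left(A + w\right) + 19}{3} = \frac{19 + A + w}{3} = \frac{19}{3} + \frac{A}{3} + \frac{w}{3}$)
$Z = 256$ ($Z = \left(-16\right)^{2} = 256$)
$\sqrt{O{\left(h,-3 \right)} + Z} = \sqrt{\left(\frac{19}{3} + \frac{1}{3} \left(-3\right) + \frac{1}{3} \cdot 64\right) + 256} = \sqrt{\left(\frac{19}{3} - 1 + \frac{64}{3}\right) + 256} = \sqrt{\frac{80}{3} + 256} = \sqrt{\frac{848}{3}} = \frac{4 \sqrt{159}}{3}$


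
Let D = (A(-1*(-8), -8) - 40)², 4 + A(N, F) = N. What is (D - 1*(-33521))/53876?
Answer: 34817/53876 ≈ 0.64624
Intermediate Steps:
A(N, F) = -4 + N
D = 1296 (D = ((-4 - 1*(-8)) - 40)² = ((-4 + 8) - 40)² = (4 - 40)² = (-36)² = 1296)
(D - 1*(-33521))/53876 = (1296 - 1*(-33521))/53876 = (1296 + 33521)*(1/53876) = 34817*(1/53876) = 34817/53876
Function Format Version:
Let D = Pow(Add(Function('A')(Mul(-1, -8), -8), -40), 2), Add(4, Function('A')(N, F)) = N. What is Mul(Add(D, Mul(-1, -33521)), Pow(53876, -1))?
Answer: Rational(34817, 53876) ≈ 0.64624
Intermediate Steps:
Function('A')(N, F) = Add(-4, N)
D = 1296 (D = Pow(Add(Add(-4, Mul(-1, -8)), -40), 2) = Pow(Add(Add(-4, 8), -40), 2) = Pow(Add(4, -40), 2) = Pow(-36, 2) = 1296)
Mul(Add(D, Mul(-1, -33521)), Pow(53876, -1)) = Mul(Add(1296, Mul(-1, -33521)), Pow(53876, -1)) = Mul(Add(1296, 33521), Rational(1, 53876)) = Mul(34817, Rational(1, 53876)) = Rational(34817, 53876)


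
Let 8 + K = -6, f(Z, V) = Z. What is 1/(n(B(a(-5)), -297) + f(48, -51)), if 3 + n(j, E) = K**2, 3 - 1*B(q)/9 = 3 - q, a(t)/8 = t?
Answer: 1/241 ≈ 0.0041494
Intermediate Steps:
a(t) = 8*t
B(q) = 9*q (B(q) = 27 - 9*(3 - q) = 27 + (-27 + 9*q) = 9*q)
K = -14 (K = -8 - 6 = -14)
n(j, E) = 193 (n(j, E) = -3 + (-14)**2 = -3 + 196 = 193)
1/(n(B(a(-5)), -297) + f(48, -51)) = 1/(193 + 48) = 1/241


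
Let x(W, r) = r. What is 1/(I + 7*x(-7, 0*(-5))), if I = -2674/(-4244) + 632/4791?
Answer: 10166502/7746671 ≈ 1.3124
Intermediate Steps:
I = 7746671/10166502 (I = -2674*(-1/4244) + 632*(1/4791) = 1337/2122 + 632/4791 = 7746671/10166502 ≈ 0.76198)
1/(I + 7*x(-7, 0*(-5))) = 1/(7746671/10166502 + 7*(0*(-5))) = 1/(7746671/10166502 + 7*0) = 1/(7746671/10166502 + 0) = 1/(7746671/10166502) = 10166502/7746671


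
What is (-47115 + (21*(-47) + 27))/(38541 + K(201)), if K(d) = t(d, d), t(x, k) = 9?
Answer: -641/514 ≈ -1.2471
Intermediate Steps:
K(d) = 9
(-47115 + (21*(-47) + 27))/(38541 + K(201)) = (-47115 + (21*(-47) + 27))/(38541 + 9) = (-47115 + (-987 + 27))/38550 = (-47115 - 960)*(1/38550) = -48075*1/38550 = -641/514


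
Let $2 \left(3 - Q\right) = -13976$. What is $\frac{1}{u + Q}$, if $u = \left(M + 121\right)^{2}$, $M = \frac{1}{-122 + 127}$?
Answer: $\frac{25}{542011} \approx 4.6125 \cdot 10^{-5}$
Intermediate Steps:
$Q = 6991$ ($Q = 3 - -6988 = 3 + 6988 = 6991$)
$M = \frac{1}{5} \approx 0.2$
$u = \frac{367236}{25}$ ($u = \left(\frac{1}{5} + 121\right)^{2} = \left(\frac{606}{5}\right)^{2} = \frac{367236}{25} \approx 14689.0$)
$\frac{1}{u + Q} = \frac{1}{\frac{367236}{25} + 6991} = \frac{1}{\frac{542011}{25}} = \frac{25}{542011}$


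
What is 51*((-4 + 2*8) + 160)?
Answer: 8772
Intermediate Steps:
51*((-4 + 2*8) + 160) = 51*((-4 + 16) + 160) = 51*(12 + 160) = 51*172 = 8772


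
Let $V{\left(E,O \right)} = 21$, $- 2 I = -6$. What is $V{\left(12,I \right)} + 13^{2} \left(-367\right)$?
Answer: $-62002$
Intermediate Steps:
$I = 3$ ($I = \left(- \frac{1}{2}\right) \left(-6\right) = 3$)
$V{\left(12,I \right)} + 13^{2} \left(-367\right) = 21 + 13^{2} \left(-367\right) = 21 + 169 \left(-367\right) = 21 - 62023 = -62002$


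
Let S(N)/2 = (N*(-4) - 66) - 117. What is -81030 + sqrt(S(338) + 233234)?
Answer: -81030 + 2*sqrt(57541) ≈ -80550.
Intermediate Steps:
S(N) = -366 - 8*N (S(N) = 2*((N*(-4) - 66) - 117) = 2*((-4*N - 66) - 117) = 2*((-66 - 4*N) - 117) = 2*(-183 - 4*N) = -366 - 8*N)
-81030 + sqrt(S(338) + 233234) = -81030 + sqrt((-366 - 8*338) + 233234) = -81030 + sqrt((-366 - 2704) + 233234) = -81030 + sqrt(-3070 + 233234) = -81030 + sqrt(230164) = -81030 + 2*sqrt(57541)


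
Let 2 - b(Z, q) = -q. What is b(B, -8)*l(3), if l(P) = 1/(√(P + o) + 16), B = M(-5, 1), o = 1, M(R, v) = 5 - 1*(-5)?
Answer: -⅓ ≈ -0.33333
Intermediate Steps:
M(R, v) = 10 (M(R, v) = 5 + 5 = 10)
B = 10
b(Z, q) = 2 + q (b(Z, q) = 2 - (-1)*q = 2 + q)
l(P) = 1/(16 + √(1 + P)) (l(P) = 1/(√(P + 1) + 16) = 1/(√(1 + P) + 16) = 1/(16 + √(1 + P)))
b(B, -8)*l(3) = (2 - 8)/(16 + √(1 + 3)) = -6/(16 + √4) = -6/(16 + 2) = -6/18 = -6*1/18 = -⅓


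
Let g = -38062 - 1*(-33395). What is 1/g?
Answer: -1/4667 ≈ -0.00021427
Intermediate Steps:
g = -4667 (g = -38062 + 33395 = -4667)
1/g = 1/(-4667) = -1/4667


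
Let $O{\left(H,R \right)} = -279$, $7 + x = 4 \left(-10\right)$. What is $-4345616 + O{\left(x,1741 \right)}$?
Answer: $-4345895$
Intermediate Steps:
$x = -47$ ($x = -7 + 4 \left(-10\right) = -7 - 40 = -47$)
$-4345616 + O{\left(x,1741 \right)} = -4345616 - 279 = -4345895$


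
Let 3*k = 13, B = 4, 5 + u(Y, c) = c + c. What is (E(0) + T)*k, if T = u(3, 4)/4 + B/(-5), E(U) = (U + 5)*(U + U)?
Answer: -13/60 ≈ -0.21667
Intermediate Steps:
u(Y, c) = -5 + 2*c (u(Y, c) = -5 + (c + c) = -5 + 2*c)
k = 13/3 (k = (⅓)*13 = 13/3 ≈ 4.3333)
E(U) = 2*U*(5 + U) (E(U) = (5 + U)*(2*U) = 2*U*(5 + U))
T = -1/20 (T = (-5 + 2*4)/4 + 4/(-5) = (-5 + 8)*(¼) + 4*(-⅕) = 3*(¼) - ⅘ = ¾ - ⅘ = -1/20 ≈ -0.050000)
(E(0) + T)*k = (2*0*(5 + 0) - 1/20)*(13/3) = (2*0*5 - 1/20)*(13/3) = (0 - 1/20)*(13/3) = -1/20*13/3 = -13/60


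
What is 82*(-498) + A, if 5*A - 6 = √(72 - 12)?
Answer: -204174/5 + 2*√15/5 ≈ -40833.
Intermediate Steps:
A = 6/5 + 2*√15/5 (A = 6/5 + √(72 - 12)/5 = 6/5 + √60/5 = 6/5 + (2*√15)/5 = 6/5 + 2*√15/5 ≈ 2.7492)
82*(-498) + A = 82*(-498) + (6/5 + 2*√15/5) = -40836 + (6/5 + 2*√15/5) = -204174/5 + 2*√15/5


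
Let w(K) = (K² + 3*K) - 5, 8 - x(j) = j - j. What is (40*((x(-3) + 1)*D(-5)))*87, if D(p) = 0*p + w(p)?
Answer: 156600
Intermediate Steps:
x(j) = 8 (x(j) = 8 - (j - j) = 8 - 1*0 = 8 + 0 = 8)
w(K) = -5 + K² + 3*K
D(p) = -5 + p² + 3*p (D(p) = 0*p + (-5 + p² + 3*p) = 0 + (-5 + p² + 3*p) = -5 + p² + 3*p)
(40*((x(-3) + 1)*D(-5)))*87 = (40*((8 + 1)*(-5 + (-5)² + 3*(-5))))*87 = (40*(9*(-5 + 25 - 15)))*87 = (40*(9*5))*87 = (40*45)*87 = 1800*87 = 156600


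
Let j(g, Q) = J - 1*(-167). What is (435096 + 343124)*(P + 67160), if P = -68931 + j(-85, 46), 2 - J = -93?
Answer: -1174333980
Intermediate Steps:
J = 95 (J = 2 - 1*(-93) = 2 + 93 = 95)
j(g, Q) = 262 (j(g, Q) = 95 - 1*(-167) = 95 + 167 = 262)
P = -68669 (P = -68931 + 262 = -68669)
(435096 + 343124)*(P + 67160) = (435096 + 343124)*(-68669 + 67160) = 778220*(-1509) = -1174333980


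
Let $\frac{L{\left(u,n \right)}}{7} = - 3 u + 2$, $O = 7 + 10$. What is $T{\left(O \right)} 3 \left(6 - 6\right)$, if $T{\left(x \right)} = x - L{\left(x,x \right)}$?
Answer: $0$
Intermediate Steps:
$O = 17$
$L{\left(u,n \right)} = 14 - 21 u$ ($L{\left(u,n \right)} = 7 \left(- 3 u + 2\right) = 7 \left(2 - 3 u\right) = 14 - 21 u$)
$T{\left(x \right)} = -14 + 22 x$ ($T{\left(x \right)} = x - \left(14 - 21 x\right) = x + \left(-14 + 21 x\right) = -14 + 22 x$)
$T{\left(O \right)} 3 \left(6 - 6\right) = \left(-14 + 22 \cdot 17\right) 3 \left(6 - 6\right) = \left(-14 + 374\right) 3 \cdot 0 = 360 \cdot 0 = 0$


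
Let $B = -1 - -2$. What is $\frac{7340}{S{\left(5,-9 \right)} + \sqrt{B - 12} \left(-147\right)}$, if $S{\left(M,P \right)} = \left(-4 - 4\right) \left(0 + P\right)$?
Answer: $\frac{58720}{26987} + \frac{359660 i \sqrt{11}}{80961} \approx 2.1759 + 14.734 i$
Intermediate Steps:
$B = 1$ ($B = -1 + 2 = 1$)
$S{\left(M,P \right)} = - 8 P$
$\frac{7340}{S{\left(5,-9 \right)} + \sqrt{B - 12} \left(-147\right)} = \frac{7340}{\left(-8\right) \left(-9\right) + \sqrt{1 - 12} \left(-147\right)} = \frac{7340}{72 + \sqrt{-11} \left(-147\right)} = \frac{7340}{72 + i \sqrt{11} \left(-147\right)} = \frac{7340}{72 - 147 i \sqrt{11}}$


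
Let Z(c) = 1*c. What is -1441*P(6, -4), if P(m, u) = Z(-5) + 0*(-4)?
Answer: 7205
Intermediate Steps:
Z(c) = c
P(m, u) = -5 (P(m, u) = -5 + 0*(-4) = -5 + 0 = -5)
-1441*P(6, -4) = -1441*(-5) = 7205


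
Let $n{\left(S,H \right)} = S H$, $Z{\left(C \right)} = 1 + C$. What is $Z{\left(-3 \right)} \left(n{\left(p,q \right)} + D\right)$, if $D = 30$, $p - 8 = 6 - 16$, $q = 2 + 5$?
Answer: $-32$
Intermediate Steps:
$q = 7$
$p = -2$ ($p = 8 + \left(6 - 16\right) = 8 - 10 = -2$)
$n{\left(S,H \right)} = H S$
$Z{\left(-3 \right)} \left(n{\left(p,q \right)} + D\right) = \left(1 - 3\right) \left(7 \left(-2\right) + 30\right) = - 2 \left(-14 + 30\right) = \left(-2\right) 16 = -32$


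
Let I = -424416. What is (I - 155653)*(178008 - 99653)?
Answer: -45451306495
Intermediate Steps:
(I - 155653)*(178008 - 99653) = (-424416 - 155653)*(178008 - 99653) = -580069*78355 = -45451306495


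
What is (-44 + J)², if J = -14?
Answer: 3364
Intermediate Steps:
(-44 + J)² = (-44 - 14)² = (-58)² = 3364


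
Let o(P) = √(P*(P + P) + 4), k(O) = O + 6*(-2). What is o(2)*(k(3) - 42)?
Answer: -102*√3 ≈ -176.67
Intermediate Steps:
k(O) = -12 + O (k(O) = O - 12 = -12 + O)
o(P) = √(4 + 2*P²) (o(P) = √(P*(2*P) + 4) = √(2*P² + 4) = √(4 + 2*P²))
o(2)*(k(3) - 42) = √(4 + 2*2²)*((-12 + 3) - 42) = √(4 + 2*4)*(-9 - 42) = √(4 + 8)*(-51) = √12*(-51) = (2*√3)*(-51) = -102*√3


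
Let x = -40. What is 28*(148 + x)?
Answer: 3024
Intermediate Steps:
28*(148 + x) = 28*(148 - 40) = 28*108 = 3024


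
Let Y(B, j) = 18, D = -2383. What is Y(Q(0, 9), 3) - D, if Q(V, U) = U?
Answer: 2401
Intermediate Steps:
Y(Q(0, 9), 3) - D = 18 - 1*(-2383) = 18 + 2383 = 2401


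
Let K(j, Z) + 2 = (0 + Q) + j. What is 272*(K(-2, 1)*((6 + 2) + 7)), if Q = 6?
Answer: 8160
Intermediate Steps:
K(j, Z) = 4 + j (K(j, Z) = -2 + ((0 + 6) + j) = -2 + (6 + j) = 4 + j)
272*(K(-2, 1)*((6 + 2) + 7)) = 272*((4 - 2)*((6 + 2) + 7)) = 272*(2*(8 + 7)) = 272*(2*15) = 272*30 = 8160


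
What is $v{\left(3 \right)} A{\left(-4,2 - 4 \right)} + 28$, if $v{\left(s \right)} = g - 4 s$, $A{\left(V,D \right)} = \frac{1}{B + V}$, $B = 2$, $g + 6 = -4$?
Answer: $39$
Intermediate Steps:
$g = -10$ ($g = -6 - 4 = -10$)
$A{\left(V,D \right)} = \frac{1}{2 + V}$
$v{\left(s \right)} = -10 - 4 s$
$v{\left(3 \right)} A{\left(-4,2 - 4 \right)} + 28 = \frac{-10 - 12}{2 - 4} + 28 = \frac{-10 - 12}{-2} + 28 = \left(-22\right) \left(- \frac{1}{2}\right) + 28 = 11 + 28 = 39$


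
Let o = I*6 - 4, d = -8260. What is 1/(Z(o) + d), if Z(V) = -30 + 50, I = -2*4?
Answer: -1/8240 ≈ -0.00012136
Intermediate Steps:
I = -8
o = -52 (o = -8*6 - 4 = -48 - 4 = -52)
Z(V) = 20
1/(Z(o) + d) = 1/(20 - 8260) = 1/(-8240) = -1/8240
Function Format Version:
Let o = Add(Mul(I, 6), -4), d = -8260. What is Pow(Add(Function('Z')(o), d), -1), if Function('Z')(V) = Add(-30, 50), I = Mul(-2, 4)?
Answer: Rational(-1, 8240) ≈ -0.00012136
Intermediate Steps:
I = -8
o = -52 (o = Add(Mul(-8, 6), -4) = Add(-48, -4) = -52)
Function('Z')(V) = 20
Pow(Add(Function('Z')(o), d), -1) = Pow(Add(20, -8260), -1) = Pow(-8240, -1) = Rational(-1, 8240)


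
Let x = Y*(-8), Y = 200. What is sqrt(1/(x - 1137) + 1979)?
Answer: sqrt(14825020714)/2737 ≈ 44.486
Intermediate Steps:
x = -1600 (x = 200*(-8) = -1600)
sqrt(1/(x - 1137) + 1979) = sqrt(1/(-1600 - 1137) + 1979) = sqrt(1/(-2737) + 1979) = sqrt(-1/2737 + 1979) = sqrt(5416522/2737) = sqrt(14825020714)/2737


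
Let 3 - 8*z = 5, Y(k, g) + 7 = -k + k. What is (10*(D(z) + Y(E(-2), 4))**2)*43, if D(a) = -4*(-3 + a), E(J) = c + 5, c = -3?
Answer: 15480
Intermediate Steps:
E(J) = 2 (E(J) = -3 + 5 = 2)
Y(k, g) = -7 (Y(k, g) = -7 + (-k + k) = -7 + 0 = -7)
z = -1/4 (z = 3/8 - 1/8*5 = 3/8 - 5/8 = -1/4 ≈ -0.25000)
D(a) = 12 - 4*a
(10*(D(z) + Y(E(-2), 4))**2)*43 = (10*((12 - 4*(-1/4)) - 7)**2)*43 = (10*((12 + 1) - 7)**2)*43 = (10*(13 - 7)**2)*43 = (10*6**2)*43 = (10*36)*43 = 360*43 = 15480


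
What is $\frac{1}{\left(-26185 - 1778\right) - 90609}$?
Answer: $- \frac{1}{118572} \approx -8.4337 \cdot 10^{-6}$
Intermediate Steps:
$\frac{1}{\left(-26185 - 1778\right) - 90609} = \frac{1}{-27963 - 90609} = \frac{1}{-118572} = - \frac{1}{118572}$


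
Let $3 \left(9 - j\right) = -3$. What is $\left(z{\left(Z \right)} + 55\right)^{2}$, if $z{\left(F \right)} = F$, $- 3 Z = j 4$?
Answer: $\frac{15625}{9} \approx 1736.1$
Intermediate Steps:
$j = 10$ ($j = 9 - -1 = 9 + 1 = 10$)
$Z = - \frac{40}{3}$ ($Z = - \frac{10 \cdot 4}{3} = \left(- \frac{1}{3}\right) 40 = - \frac{40}{3} \approx -13.333$)
$\left(z{\left(Z \right)} + 55\right)^{2} = \left(- \frac{40}{3} + 55\right)^{2} = \left(\frac{125}{3}\right)^{2} = \frac{15625}{9}$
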